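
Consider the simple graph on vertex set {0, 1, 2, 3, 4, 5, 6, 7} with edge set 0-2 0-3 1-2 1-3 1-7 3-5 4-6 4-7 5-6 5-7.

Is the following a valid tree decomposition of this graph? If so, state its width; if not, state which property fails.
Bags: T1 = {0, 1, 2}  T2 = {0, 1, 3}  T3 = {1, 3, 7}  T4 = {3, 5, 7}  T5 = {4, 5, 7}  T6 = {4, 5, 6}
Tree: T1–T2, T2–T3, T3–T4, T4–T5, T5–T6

Vertex coverage: the bags together contain {0, 1, 2, 3, 4, 5, 6, 7}, the full vertex set. Edge coverage: each edge of G has both endpoints in at least one bag. Running intersection: for every vertex, the bags containing it form a connected subtree. All three properties hold, so this is a valid tree decomposition of width max|bag| − 1 = 2, and hence tw(G) ≤ 2.

Yes; width 2.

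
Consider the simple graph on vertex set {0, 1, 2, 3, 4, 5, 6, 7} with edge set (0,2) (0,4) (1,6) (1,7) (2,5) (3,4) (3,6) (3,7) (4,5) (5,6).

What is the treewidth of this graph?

A width-2 tree decomposition is:
Bags: B1 = {1, 3, 7}  B2 = {1, 3, 6}  B3 = {3, 4, 6}  B4 = {4, 5, 6}  B5 = {0, 4, 5}  B6 = {0, 2, 5}
Tree: B1–B2, B2–B3, B3–B4, B4–B5, B5–B6
Each bag holds 3 vertices, so the decomposition has width 2, which upper-bounds the treewidth. For the lower bound, G contains the cycle 7–1–6–3–7, so G is not a forest; only forests have treewidth ≤ 1, hence tw(G) ≥ 2. The upper and lower bounds meet at 2, so that is the treewidth.

2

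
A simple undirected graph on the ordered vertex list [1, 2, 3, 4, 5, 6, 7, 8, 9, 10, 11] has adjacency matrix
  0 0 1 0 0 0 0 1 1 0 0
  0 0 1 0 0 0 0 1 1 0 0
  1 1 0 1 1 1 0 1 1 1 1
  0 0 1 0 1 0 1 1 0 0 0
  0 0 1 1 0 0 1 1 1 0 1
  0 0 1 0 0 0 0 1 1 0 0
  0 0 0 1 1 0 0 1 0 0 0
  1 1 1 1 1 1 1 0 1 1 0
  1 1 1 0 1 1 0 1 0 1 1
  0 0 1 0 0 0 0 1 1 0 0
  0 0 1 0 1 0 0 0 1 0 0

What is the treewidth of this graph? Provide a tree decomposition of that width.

Each bag holds 4 vertices, so the decomposition has width 3, which upper-bounds the treewidth. On the other hand G contains the 4-clique {1, 3, 8, 9}. A clique must lie in a single bag of any decomposition, so no decomposition can have width below 3. Hence tw(G) = 3 exactly.

Treewidth 3.
One such decomposition:
Bags: B1 = {3, 5, 8, 9}  B2 = {3, 4, 5, 8}  B3 = {2, 3, 8, 9}  B4 = {4, 5, 7, 8}  B5 = {3, 6, 8, 9}  B6 = {3, 5, 9, 11}  B7 = {3, 8, 9, 10}  B8 = {1, 3, 8, 9}
Tree: B1–B2, B1–B3, B2–B4, B3–B5, B1–B6, B5–B7, B1–B8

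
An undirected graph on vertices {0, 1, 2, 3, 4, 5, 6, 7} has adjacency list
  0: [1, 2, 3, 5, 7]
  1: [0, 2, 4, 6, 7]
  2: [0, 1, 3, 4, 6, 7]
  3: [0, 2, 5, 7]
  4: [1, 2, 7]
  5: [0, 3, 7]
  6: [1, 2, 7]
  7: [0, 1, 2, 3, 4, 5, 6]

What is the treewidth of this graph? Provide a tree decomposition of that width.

The largest bag has 4 vertices, giving width 3; this decomposition certifies tw(G) ≤ 3. Conversely, {0, 1, 2, 7} is a clique of size 4, and the vertices of any clique must share a bag in every tree decomposition; so some bag has ≥ 4 vertices and tw(G) ≥ 3. The upper and lower bounds meet at 3, so that is the treewidth.

Treewidth 3.
One optimal decomposition is:
Bags: B1 = {0, 2, 3, 7}  B2 = {0, 1, 2, 7}  B3 = {0, 3, 5, 7}  B4 = {1, 2, 6, 7}  B5 = {1, 2, 4, 7}
Tree: B1–B2, B1–B3, B2–B4, B2–B5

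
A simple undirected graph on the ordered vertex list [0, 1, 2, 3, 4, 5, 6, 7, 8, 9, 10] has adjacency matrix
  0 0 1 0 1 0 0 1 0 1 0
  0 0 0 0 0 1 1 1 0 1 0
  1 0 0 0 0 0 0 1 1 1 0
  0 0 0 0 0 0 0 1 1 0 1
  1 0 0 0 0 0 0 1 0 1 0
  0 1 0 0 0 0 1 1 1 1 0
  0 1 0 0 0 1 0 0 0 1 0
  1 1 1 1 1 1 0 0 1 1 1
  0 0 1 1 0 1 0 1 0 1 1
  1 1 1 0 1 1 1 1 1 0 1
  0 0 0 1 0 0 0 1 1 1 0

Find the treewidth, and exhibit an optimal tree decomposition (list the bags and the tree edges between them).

Each bag holds 4 vertices, so the decomposition has width 3, which upper-bounds the treewidth. On the other hand G contains the 4-clique {1, 5, 6, 9}. A clique must lie in a single bag of any decomposition, so no decomposition can have width below 3. Therefore the treewidth is 3.

Treewidth 3.
One optimal decomposition is:
Bags: B1 = {5, 7, 8, 9}  B2 = {2, 7, 8, 9}  B3 = {7, 8, 9, 10}  B4 = {0, 2, 7, 9}  B5 = {1, 5, 7, 9}  B6 = {3, 7, 8, 10}  B7 = {0, 4, 7, 9}  B8 = {1, 5, 6, 9}
Tree: B1–B2, B1–B3, B2–B4, B1–B5, B3–B6, B4–B7, B5–B8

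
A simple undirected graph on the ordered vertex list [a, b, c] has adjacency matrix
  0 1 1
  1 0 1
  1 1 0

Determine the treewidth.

A width-2 tree decomposition is:
Bags: B1 = {a, b, c}
Tree: (single bag)
A single bag containing all 3 vertices is trivially a valid decomposition of width 2. Conversely, {a, b, c} is a clique of size 3, and the vertices of any clique must share a bag in every tree decomposition; so some bag has ≥ 3 vertices and tw(G) ≥ 2. Therefore the treewidth is 2.

2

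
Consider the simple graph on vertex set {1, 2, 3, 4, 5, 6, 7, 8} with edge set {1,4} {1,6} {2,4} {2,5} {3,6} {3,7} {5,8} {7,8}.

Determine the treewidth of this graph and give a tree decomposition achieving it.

Treewidth 2.
Bags: B1 = {1, 2, 4}  B2 = {1, 2, 5}  B3 = {1, 5, 8}  B4 = {1, 7, 8}  B5 = {1, 3, 7}  B6 = {1, 3, 6}
Tree: B1–B2, B2–B3, B3–B4, B4–B5, B5–B6

The largest bag has 3 vertices, giving width 2; this decomposition certifies tw(G) ≤ 2. Since 1–4–2–5–8–7–3–6–1 is a cycle in G, G is not acyclic. Forests are exactly the graphs of treewidth ≤ 1, so tw(G) ≥ 2. Hence tw(G) = 2 exactly.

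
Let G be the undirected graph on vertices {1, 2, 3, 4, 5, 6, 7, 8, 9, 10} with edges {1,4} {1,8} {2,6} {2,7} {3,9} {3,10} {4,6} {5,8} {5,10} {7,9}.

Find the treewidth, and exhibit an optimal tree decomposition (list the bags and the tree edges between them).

The largest bag has 3 vertices, giving width 2; this decomposition certifies tw(G) ≤ 2. Since 4–6–2–7–9–3–10–5–8–1–4 is a cycle in G, G is not acyclic. Forests are exactly the graphs of treewidth ≤ 1, so tw(G) ≥ 2. The upper and lower bounds meet at 2, so that is the treewidth.

Treewidth 2.
Bags: B1 = {2, 4, 6}  B2 = {2, 4, 7}  B3 = {4, 7, 9}  B4 = {3, 4, 9}  B5 = {3, 4, 10}  B6 = {4, 5, 10}  B7 = {4, 5, 8}  B8 = {1, 4, 8}
Tree: B1–B2, B2–B3, B3–B4, B4–B5, B5–B6, B6–B7, B7–B8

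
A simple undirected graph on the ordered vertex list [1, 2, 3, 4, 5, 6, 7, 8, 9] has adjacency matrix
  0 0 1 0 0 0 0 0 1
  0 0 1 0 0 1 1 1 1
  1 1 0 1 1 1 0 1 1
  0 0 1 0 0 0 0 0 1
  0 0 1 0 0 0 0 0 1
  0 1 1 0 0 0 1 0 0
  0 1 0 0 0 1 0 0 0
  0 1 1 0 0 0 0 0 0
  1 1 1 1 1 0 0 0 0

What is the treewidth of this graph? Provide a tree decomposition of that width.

Treewidth 2.
One such decomposition:
Bags: B1 = {2, 3, 8}  B2 = {2, 3, 6}  B3 = {2, 3, 9}  B4 = {1, 3, 9}  B5 = {2, 6, 7}  B6 = {3, 5, 9}  B7 = {3, 4, 9}
Tree: B1–B2, B2–B3, B3–B4, B2–B5, B3–B6, B3–B7

The largest bag has 3 vertices, giving width 2; this decomposition certifies tw(G) ≤ 2. On the other hand G contains the 3-clique {2, 3, 8}. A clique must lie in a single bag of any decomposition, so no decomposition can have width below 2. Therefore the treewidth is 2.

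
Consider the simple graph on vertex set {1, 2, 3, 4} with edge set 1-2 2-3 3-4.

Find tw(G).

A width-1 tree decomposition is:
Bags: B1 = {1, 2}  B2 = {2, 3}  B3 = {3, 4}
Tree: B1–B2, B2–B3
The largest bag has 2 vertices, giving width 1; this decomposition certifies tw(G) ≤ 1. G has an edge, so its treewidth is at least 1. The upper and lower bounds meet at 1, so that is the treewidth.

1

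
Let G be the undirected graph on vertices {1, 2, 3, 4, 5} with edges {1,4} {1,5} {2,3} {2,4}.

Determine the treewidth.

A width-1 tree decomposition is:
Bags: B1 = {1, 5}  B2 = {1, 4}  B3 = {2, 4}  B4 = {2, 3}
Tree: B1–B2, B2–B3, B3–B4
Every bag has size at most 2, so the width is 2 − 1 = 1 and tw(G) ≤ 1. G has an edge, so its treewidth is at least 1. Combining the bounds, tw(G) = 1.

1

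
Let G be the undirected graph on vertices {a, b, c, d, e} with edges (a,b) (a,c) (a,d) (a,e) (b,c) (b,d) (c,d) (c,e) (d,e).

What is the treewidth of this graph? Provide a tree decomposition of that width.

Treewidth 3.
Bags: B1 = {a, b, c, d}  B2 = {a, c, d, e}
Tree: B1–B2

Every bag has size at most 4, so the width is 4 − 1 = 3 and tw(G) ≤ 3. On the other hand G contains the 4-clique {a, c, d, e}. A clique must lie in a single bag of any decomposition, so no decomposition can have width below 3. Therefore the treewidth is 3.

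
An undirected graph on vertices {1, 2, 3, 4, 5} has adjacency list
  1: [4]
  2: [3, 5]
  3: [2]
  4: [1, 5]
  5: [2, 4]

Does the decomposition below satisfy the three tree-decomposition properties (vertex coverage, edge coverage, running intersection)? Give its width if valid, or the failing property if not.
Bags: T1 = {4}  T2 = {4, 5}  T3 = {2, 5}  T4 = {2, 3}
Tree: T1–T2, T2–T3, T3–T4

A tree decomposition must satisfy three properties: every vertex lies in some bag; for every edge, both endpoints lie together in some bag; and for every vertex, the bags containing it form a connected subtree. Here vertex 1 appears in no bag, so the decomposition is invalid.

No — vertex 1 appears in no bag.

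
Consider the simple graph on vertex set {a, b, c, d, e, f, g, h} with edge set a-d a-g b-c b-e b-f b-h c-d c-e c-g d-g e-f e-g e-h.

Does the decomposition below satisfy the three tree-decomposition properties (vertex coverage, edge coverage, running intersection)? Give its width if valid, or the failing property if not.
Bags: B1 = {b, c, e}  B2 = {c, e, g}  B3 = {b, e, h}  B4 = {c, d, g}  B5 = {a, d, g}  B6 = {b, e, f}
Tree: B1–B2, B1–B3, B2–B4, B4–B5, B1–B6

Yes; width 2.

Checking the three conditions: (i) the bags cover all of {a, b, c, d, e, f, g, h}; (ii) for each edge, some bag contains both endpoints; (iii) the bags containing any fixed vertex form a subtree. All hold, so the decomposition is valid with width 3 − 1 = 2.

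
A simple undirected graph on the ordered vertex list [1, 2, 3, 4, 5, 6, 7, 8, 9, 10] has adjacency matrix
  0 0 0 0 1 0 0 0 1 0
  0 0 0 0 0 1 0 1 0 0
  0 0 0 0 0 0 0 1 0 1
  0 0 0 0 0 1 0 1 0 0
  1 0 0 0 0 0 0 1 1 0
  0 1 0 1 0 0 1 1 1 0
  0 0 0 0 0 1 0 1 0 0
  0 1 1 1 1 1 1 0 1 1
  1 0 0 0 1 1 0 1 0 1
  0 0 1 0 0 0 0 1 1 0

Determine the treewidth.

2

A width-2 tree decomposition is:
Bags: B1 = {8, 9, 10}  B2 = {6, 8, 9}  B3 = {3, 8, 10}  B4 = {6, 7, 8}  B5 = {5, 8, 9}  B6 = {2, 6, 8}  B7 = {1, 5, 9}  B8 = {4, 6, 8}
Tree: B1–B2, B1–B3, B2–B4, B2–B5, B2–B6, B5–B7, B2–B8
The largest bag has 3 vertices, giving width 2; this decomposition certifies tw(G) ≤ 2. On the other hand G contains the 3-clique {8, 9, 10}. A clique must lie in a single bag of any decomposition, so no decomposition can have width below 2. Hence tw(G) = 2 exactly.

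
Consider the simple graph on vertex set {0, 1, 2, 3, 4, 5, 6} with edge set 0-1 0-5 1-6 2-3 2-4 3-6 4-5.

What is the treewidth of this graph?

A width-2 tree decomposition is:
Bags: B1 = {2, 3, 4}  B2 = {3, 4, 5}  B3 = {0, 3, 5}  B4 = {0, 1, 3}  B5 = {1, 3, 6}
Tree: B1–B2, B2–B3, B3–B4, B4–B5
Every bag has size at most 3, so the width is 3 − 1 = 2 and tw(G) ≤ 2. The edges 3–2–4–5–0–1–6–3 form a cycle, so G is not a tree and its treewidth is at least 2. Hence tw(G) = 2 exactly.

2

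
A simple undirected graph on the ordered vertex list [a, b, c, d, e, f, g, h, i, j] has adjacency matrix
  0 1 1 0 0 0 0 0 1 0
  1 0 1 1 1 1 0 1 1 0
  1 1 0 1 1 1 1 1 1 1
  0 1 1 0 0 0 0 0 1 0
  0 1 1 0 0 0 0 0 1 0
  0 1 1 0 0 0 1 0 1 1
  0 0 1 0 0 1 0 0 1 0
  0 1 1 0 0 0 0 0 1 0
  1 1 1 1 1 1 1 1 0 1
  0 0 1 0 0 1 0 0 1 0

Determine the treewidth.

3

A width-3 tree decomposition is:
Bags: B1 = {b, c, f, i}  B2 = {b, c, d, i}  B3 = {b, c, h, i}  B4 = {c, f, g, i}  B5 = {b, c, e, i}  B6 = {c, f, i, j}  B7 = {a, b, c, i}
Tree: B1–B2, B2–B3, B1–B4, B3–B5, B4–B6, B5–B7
Each bag holds 4 vertices, so the decomposition has width 3, which upper-bounds the treewidth. For the lower bound, the 4 vertices {c, f, g, i} are pairwise adjacent, and any tree decomposition puts a clique entirely inside one bag — forcing width ≥ 3. The upper and lower bounds meet at 3, so that is the treewidth.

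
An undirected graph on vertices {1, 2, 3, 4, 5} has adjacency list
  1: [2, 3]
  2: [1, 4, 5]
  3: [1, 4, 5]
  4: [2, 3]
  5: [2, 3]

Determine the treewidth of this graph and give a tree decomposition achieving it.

The largest bag has 3 vertices, giving width 2; this decomposition certifies tw(G) ≤ 2. Since 1–3–5–2–1 is a cycle in G, G is not acyclic. Forests are exactly the graphs of treewidth ≤ 1, so tw(G) ≥ 2. Combining the bounds, tw(G) = 2.

Treewidth 2.
One optimal decomposition is:
Bags: B1 = {1, 2, 3}  B2 = {2, 3, 5}  B3 = {2, 3, 4}
Tree: B1–B2, B2–B3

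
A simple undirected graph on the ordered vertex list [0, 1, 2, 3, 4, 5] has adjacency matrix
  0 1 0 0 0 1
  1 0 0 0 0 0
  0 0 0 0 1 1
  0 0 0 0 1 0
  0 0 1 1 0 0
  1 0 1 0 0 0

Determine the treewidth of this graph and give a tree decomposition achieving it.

Each bag holds 2 vertices, so the decomposition has width 1, which upper-bounds the treewidth. Since G has at least one edge (e.g. 3–4), it is not an edgeless graph, so tw(G) ≥ 1. The upper and lower bounds meet at 1, so that is the treewidth.

Treewidth 1.
Bags: B1 = {3, 4}  B2 = {2, 4}  B3 = {2, 5}  B4 = {0, 5}  B5 = {0, 1}
Tree: B1–B2, B2–B3, B3–B4, B4–B5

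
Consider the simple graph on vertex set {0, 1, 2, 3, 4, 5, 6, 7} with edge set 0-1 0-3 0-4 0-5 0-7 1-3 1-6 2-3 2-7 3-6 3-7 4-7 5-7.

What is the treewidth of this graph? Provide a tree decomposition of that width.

Treewidth 2.
One optimal decomposition is:
Bags: B1 = {0, 1, 3}  B2 = {0, 3, 7}  B3 = {0, 5, 7}  B4 = {2, 3, 7}  B5 = {0, 4, 7}  B6 = {1, 3, 6}
Tree: B1–B2, B2–B3, B2–B4, B2–B5, B1–B6

Each bag holds 3 vertices, so the decomposition has width 2, which upper-bounds the treewidth. On the other hand G contains the 3-clique {0, 1, 3}. A clique must lie in a single bag of any decomposition, so no decomposition can have width below 2. Hence tw(G) = 2 exactly.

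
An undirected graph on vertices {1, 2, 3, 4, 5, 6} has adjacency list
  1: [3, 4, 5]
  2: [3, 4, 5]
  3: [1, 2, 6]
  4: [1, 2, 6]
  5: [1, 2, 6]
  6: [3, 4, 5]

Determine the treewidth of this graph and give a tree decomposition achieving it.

Every bag has size at most 4, so the width is 4 − 1 = 3 and tw(G) ≤ 3. For the lower bound: the 4 vertex sets {2,3}, {5,6}, {4}, {1} are disjoint, each induces a connected subgraph, and every pair is joined by at least one edge of G. Contracting each set to a single vertex therefore yields K_{4} as a minor, and since treewidth is minor-monotone, tw(G) ≥ tw(K_{4}) = 3. The upper and lower bounds meet at 3, so that is the treewidth.

Treewidth 3.
One optimal decomposition is:
Bags: B1 = {2, 3, 4, 5}  B2 = {3, 4, 5, 6}  B3 = {1, 3, 4, 5}
Tree: B1–B2, B2–B3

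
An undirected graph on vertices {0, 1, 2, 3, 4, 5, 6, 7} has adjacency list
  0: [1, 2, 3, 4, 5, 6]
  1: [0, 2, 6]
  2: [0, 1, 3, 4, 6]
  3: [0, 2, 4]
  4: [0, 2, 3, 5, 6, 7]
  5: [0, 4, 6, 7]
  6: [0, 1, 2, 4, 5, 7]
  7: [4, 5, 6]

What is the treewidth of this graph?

3

A width-3 tree decomposition is:
Bags: B1 = {0, 2, 4, 6}  B2 = {0, 1, 2, 6}  B3 = {0, 4, 5, 6}  B4 = {4, 5, 6, 7}  B5 = {0, 2, 3, 4}
Tree: B1–B2, B1–B3, B3–B4, B1–B5
The largest bag has 4 vertices, giving width 3; this decomposition certifies tw(G) ≤ 3. Conversely, {0, 1, 2, 6} is a clique of size 4, and the vertices of any clique must share a bag in every tree decomposition; so some bag has ≥ 4 vertices and tw(G) ≥ 3. The upper and lower bounds meet at 3, so that is the treewidth.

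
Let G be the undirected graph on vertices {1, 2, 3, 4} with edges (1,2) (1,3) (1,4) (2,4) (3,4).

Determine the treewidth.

A width-2 tree decomposition is:
Bags: B1 = {1, 3, 4}  B2 = {1, 2, 4}
Tree: B1–B2
The largest bag has 3 vertices, giving width 2; this decomposition certifies tw(G) ≤ 2. Conversely, {1, 2, 4} is a clique of size 3, and the vertices of any clique must share a bag in every tree decomposition; so some bag has ≥ 3 vertices and tw(G) ≥ 2. Therefore the treewidth is 2.

2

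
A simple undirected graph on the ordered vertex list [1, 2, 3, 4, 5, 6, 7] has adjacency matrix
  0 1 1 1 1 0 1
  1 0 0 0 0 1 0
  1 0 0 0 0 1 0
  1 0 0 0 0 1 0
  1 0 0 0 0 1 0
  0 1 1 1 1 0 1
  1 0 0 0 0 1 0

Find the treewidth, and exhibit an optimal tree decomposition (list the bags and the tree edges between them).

Each bag holds 3 vertices, so the decomposition has width 2, which upper-bounds the treewidth. For the lower bound, G contains the cycle 6–7–1–5–6, so G is not a forest; only forests have treewidth ≤ 1, hence tw(G) ≥ 2. Combining the bounds, tw(G) = 2.

Treewidth 2.
One such decomposition:
Bags: B1 = {1, 6, 7}  B2 = {1, 5, 6}  B3 = {1, 4, 6}  B4 = {1, 3, 6}  B5 = {1, 2, 6}
Tree: B1–B2, B2–B3, B3–B4, B4–B5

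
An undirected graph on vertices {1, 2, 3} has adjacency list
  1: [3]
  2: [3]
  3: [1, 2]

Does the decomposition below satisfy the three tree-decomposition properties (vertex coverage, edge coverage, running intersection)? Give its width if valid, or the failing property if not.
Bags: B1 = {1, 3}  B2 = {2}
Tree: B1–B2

A tree decomposition must satisfy three properties: every vertex lies in some bag; for every edge, both endpoints lie together in some bag; and for every vertex, the bags containing it form a connected subtree. Here edge (3,2) lies in no bag, so the decomposition is invalid.

No — edge (3,2) lies in no bag.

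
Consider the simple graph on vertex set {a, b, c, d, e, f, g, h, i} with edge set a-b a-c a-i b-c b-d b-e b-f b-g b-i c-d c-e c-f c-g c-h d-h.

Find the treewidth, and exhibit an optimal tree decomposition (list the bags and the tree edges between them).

Treewidth 2.
One optimal decomposition is:
Bags: B1 = {a, b, c}  B2 = {b, c, g}  B3 = {b, c, d}  B4 = {b, c, f}  B5 = {a, b, i}  B6 = {b, c, e}  B7 = {c, d, h}
Tree: B1–B2, B1–B3, B3–B4, B1–B5, B2–B6, B3–B7

Every bag has size at most 3, so the width is 3 − 1 = 2 and tw(G) ≤ 2. Conversely, {c, d, h} is a clique of size 3, and the vertices of any clique must share a bag in every tree decomposition; so some bag has ≥ 3 vertices and tw(G) ≥ 2. Therefore the treewidth is 2.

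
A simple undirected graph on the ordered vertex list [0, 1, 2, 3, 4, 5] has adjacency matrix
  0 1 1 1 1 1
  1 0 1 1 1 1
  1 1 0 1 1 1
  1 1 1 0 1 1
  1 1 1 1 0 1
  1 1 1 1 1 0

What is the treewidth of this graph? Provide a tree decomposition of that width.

With just one bag of size 6, the width is 6 − 1 = 5, so tw(G) ≤ 5. For the lower bound, the 6 vertices {0, 1, 2, 3, 4, 5} are pairwise adjacent, and any tree decomposition puts a clique entirely inside one bag — forcing width ≥ 5. Hence tw(G) = 5 exactly.

Treewidth 5.
One such decomposition:
Bags: B1 = {0, 1, 2, 3, 4, 5}
Tree: (single bag)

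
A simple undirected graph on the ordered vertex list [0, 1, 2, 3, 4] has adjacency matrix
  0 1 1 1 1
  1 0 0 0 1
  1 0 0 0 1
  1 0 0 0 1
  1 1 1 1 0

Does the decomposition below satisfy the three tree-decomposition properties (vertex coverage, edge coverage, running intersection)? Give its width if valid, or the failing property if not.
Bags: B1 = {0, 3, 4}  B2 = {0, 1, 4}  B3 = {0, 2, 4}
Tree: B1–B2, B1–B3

Checking the three conditions: (i) the bags cover all of {0, 1, 2, 3, 4}; (ii) for each edge, some bag contains both endpoints; (iii) the bags containing any fixed vertex form a subtree. All hold, so the decomposition is valid with width 3 − 1 = 2.

Yes; width 2.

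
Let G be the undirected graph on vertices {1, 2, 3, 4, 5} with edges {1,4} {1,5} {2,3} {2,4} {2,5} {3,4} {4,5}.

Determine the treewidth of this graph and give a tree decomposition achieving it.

The largest bag has 3 vertices, giving width 2; this decomposition certifies tw(G) ≤ 2. On the other hand G contains the 3-clique {1, 4, 5}. A clique must lie in a single bag of any decomposition, so no decomposition can have width below 2. The upper and lower bounds meet at 2, so that is the treewidth.

Treewidth 2.
One optimal decomposition is:
Bags: B1 = {2, 4, 5}  B2 = {1, 4, 5}  B3 = {2, 3, 4}
Tree: B1–B2, B1–B3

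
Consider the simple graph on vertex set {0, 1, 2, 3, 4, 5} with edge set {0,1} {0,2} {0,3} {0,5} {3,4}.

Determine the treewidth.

A width-1 tree decomposition is:
Bags: B1 = {0, 3}  B2 = {0, 2}  B3 = {0, 5}  B4 = {3, 4}  B5 = {0, 1}
Tree: B1–B2, B1–B3, B1–B4, B1–B5
The largest bag has 2 vertices, giving width 1; this decomposition certifies tw(G) ≤ 1. Any graph with an edge has treewidth ≥ 1, and G has the edge 3–0. Therefore the treewidth is 1.

1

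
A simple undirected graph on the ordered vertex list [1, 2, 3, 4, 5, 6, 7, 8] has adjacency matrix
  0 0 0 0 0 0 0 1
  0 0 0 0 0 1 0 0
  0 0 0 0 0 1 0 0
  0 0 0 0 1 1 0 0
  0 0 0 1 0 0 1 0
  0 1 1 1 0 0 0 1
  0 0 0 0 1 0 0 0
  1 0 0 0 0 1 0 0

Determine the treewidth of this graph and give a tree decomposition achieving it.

The largest bag has 2 vertices, giving width 1; this decomposition certifies tw(G) ≤ 1. Since G has at least one edge (e.g. 4–6), it is not an edgeless graph, so tw(G) ≥ 1. Therefore the treewidth is 1.

Treewidth 1.
Bags: B1 = {4, 6}  B2 = {3, 6}  B3 = {2, 6}  B4 = {6, 8}  B5 = {1, 8}  B6 = {4, 5}  B7 = {5, 7}
Tree: B1–B2, B1–B3, B1–B4, B4–B5, B1–B6, B6–B7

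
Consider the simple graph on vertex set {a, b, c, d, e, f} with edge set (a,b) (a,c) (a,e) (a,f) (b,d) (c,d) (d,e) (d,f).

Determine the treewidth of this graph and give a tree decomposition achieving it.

Treewidth 2.
One such decomposition:
Bags: B1 = {a, d, e}  B2 = {a, d, f}  B3 = {a, b, d}  B4 = {a, c, d}
Tree: B1–B2, B2–B3, B3–B4

Every bag has size at most 3, so the width is 3 − 1 = 2 and tw(G) ≤ 2. The edges d–e–a–f–d form a cycle, so G is not a tree and its treewidth is at least 2. Combining the bounds, tw(G) = 2.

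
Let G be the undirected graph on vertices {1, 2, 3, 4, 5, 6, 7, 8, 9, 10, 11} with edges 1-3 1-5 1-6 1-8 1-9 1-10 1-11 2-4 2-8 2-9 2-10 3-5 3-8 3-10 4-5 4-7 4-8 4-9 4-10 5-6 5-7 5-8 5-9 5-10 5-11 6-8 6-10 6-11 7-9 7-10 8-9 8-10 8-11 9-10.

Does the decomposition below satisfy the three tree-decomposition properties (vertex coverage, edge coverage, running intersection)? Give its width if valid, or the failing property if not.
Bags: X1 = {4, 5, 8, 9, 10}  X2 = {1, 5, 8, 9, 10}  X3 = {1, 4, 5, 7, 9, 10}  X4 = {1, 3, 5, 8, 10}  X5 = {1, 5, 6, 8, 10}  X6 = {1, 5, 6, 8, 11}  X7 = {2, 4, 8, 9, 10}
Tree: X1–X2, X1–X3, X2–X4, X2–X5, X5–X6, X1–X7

A tree decomposition must satisfy three properties: every vertex lies in some bag; for every edge, both endpoints lie together in some bag; and for every vertex, the bags containing it form a connected subtree. Here bags containing vertex 1 are not connected in the tree, so the decomposition is invalid.

No — bags containing vertex 1 are not connected in the tree.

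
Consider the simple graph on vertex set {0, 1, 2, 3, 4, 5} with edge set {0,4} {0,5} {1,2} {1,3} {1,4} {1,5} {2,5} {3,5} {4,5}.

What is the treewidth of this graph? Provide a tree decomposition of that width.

Treewidth 2.
Bags: B1 = {1, 4, 5}  B2 = {1, 2, 5}  B3 = {0, 4, 5}  B4 = {1, 3, 5}
Tree: B1–B2, B1–B3, B2–B4

Every bag has size at most 3, so the width is 3 − 1 = 2 and tw(G) ≤ 2. Conversely, {0, 4, 5} is a clique of size 3, and the vertices of any clique must share a bag in every tree decomposition; so some bag has ≥ 3 vertices and tw(G) ≥ 2. The upper and lower bounds meet at 2, so that is the treewidth.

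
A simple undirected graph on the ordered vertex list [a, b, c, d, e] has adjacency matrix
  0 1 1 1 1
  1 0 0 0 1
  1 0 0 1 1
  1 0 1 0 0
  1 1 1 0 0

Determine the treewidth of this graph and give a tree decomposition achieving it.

The largest bag has 3 vertices, giving width 2; this decomposition certifies tw(G) ≤ 2. Conversely, {a, c, d} is a clique of size 3, and the vertices of any clique must share a bag in every tree decomposition; so some bag has ≥ 3 vertices and tw(G) ≥ 2. Hence tw(G) = 2 exactly.

Treewidth 2.
One optimal decomposition is:
Bags: B1 = {a, c, d}  B2 = {a, c, e}  B3 = {a, b, e}
Tree: B1–B2, B2–B3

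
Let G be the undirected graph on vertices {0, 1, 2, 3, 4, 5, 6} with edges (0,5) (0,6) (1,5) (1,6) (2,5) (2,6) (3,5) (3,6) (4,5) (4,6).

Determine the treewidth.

2

A width-2 tree decomposition is:
Bags: B1 = {4, 5, 6}  B2 = {3, 5, 6}  B3 = {2, 5, 6}  B4 = {0, 5, 6}  B5 = {1, 5, 6}
Tree: B1–B2, B2–B3, B3–B4, B4–B5
Every bag has size at most 3, so the width is 3 − 1 = 2 and tw(G) ≤ 2. Since 5–4–6–3–5 is a cycle in G, G is not acyclic. Forests are exactly the graphs of treewidth ≤ 1, so tw(G) ≥ 2. The upper and lower bounds meet at 2, so that is the treewidth.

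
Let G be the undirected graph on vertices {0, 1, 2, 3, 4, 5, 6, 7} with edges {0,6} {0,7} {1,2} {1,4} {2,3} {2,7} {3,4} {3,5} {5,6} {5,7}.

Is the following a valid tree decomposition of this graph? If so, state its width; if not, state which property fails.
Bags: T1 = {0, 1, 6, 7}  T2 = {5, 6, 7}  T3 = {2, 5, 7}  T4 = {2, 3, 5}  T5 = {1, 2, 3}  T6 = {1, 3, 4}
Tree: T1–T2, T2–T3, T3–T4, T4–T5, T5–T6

No — bags containing vertex 1 are not connected in the tree.

A tree decomposition must satisfy three properties: every vertex lies in some bag; for every edge, both endpoints lie together in some bag; and for every vertex, the bags containing it form a connected subtree. Here bags containing vertex 1 are not connected in the tree, so the decomposition is invalid.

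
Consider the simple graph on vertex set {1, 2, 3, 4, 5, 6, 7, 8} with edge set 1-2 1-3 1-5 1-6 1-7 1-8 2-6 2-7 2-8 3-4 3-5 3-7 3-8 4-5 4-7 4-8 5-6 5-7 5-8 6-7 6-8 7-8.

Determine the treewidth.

A width-4 tree decomposition is:
Bags: B1 = {1, 3, 5, 7, 8}  B2 = {1, 5, 6, 7, 8}  B3 = {1, 2, 6, 7, 8}  B4 = {3, 4, 5, 7, 8}
Tree: B1–B2, B2–B3, B1–B4
Each bag holds 5 vertices, so the decomposition has width 4, which upper-bounds the treewidth. For the lower bound, the 5 vertices {1, 2, 6, 7, 8} are pairwise adjacent, and any tree decomposition puts a clique entirely inside one bag — forcing width ≥ 4. Therefore the treewidth is 4.

4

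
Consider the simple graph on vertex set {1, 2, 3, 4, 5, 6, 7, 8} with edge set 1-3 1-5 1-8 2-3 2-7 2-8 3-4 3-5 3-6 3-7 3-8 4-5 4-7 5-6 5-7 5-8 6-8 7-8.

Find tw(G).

3

A width-3 tree decomposition is:
Bags: B1 = {1, 3, 5, 8}  B2 = {3, 5, 7, 8}  B3 = {3, 4, 5, 7}  B4 = {2, 3, 7, 8}  B5 = {3, 5, 6, 8}
Tree: B1–B2, B2–B3, B2–B4, B1–B5
The largest bag has 4 vertices, giving width 3; this decomposition certifies tw(G) ≤ 3. On the other hand G contains the 4-clique {2, 3, 7, 8}. A clique must lie in a single bag of any decomposition, so no decomposition can have width below 3. Therefore the treewidth is 3.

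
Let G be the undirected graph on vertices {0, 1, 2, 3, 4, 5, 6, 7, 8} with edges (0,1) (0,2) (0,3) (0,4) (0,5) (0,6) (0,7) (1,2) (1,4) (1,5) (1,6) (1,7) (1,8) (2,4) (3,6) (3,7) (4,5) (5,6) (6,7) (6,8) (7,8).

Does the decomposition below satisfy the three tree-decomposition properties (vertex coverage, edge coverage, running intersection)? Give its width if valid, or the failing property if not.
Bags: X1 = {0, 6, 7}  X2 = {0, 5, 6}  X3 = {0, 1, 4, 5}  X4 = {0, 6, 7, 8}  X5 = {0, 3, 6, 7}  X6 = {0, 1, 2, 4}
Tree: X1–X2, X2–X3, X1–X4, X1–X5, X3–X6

No — edge (1,6) lies in no bag.

A tree decomposition must satisfy three properties: every vertex lies in some bag; for every edge, both endpoints lie together in some bag; and for every vertex, the bags containing it form a connected subtree. Here edge (1,6) lies in no bag, so the decomposition is invalid.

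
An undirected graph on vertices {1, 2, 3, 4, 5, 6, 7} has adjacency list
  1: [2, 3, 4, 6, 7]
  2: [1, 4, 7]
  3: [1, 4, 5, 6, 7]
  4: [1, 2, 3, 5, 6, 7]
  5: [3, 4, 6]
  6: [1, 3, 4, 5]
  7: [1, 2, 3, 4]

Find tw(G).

3

A width-3 tree decomposition is:
Bags: B1 = {1, 3, 4, 7}  B2 = {1, 3, 4, 6}  B3 = {1, 2, 4, 7}  B4 = {3, 4, 5, 6}
Tree: B1–B2, B1–B3, B2–B4
The largest bag has 4 vertices, giving width 3; this decomposition certifies tw(G) ≤ 3. On the other hand G contains the 4-clique {1, 2, 4, 7}. A clique must lie in a single bag of any decomposition, so no decomposition can have width below 3. Therefore the treewidth is 3.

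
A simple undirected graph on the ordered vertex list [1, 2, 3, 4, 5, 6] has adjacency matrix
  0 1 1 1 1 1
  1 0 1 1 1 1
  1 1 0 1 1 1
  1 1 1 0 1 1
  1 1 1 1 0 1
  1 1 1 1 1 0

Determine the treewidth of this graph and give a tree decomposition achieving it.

A single bag containing all 6 vertices is trivially a valid decomposition of width 5. Conversely, {1, 2, 3, 4, 5, 6} is a clique of size 6, and the vertices of any clique must share a bag in every tree decomposition; so some bag has ≥ 6 vertices and tw(G) ≥ 5. The upper and lower bounds meet at 5, so that is the treewidth.

Treewidth 5.
One such decomposition:
Bags: B1 = {1, 2, 3, 4, 5, 6}
Tree: (single bag)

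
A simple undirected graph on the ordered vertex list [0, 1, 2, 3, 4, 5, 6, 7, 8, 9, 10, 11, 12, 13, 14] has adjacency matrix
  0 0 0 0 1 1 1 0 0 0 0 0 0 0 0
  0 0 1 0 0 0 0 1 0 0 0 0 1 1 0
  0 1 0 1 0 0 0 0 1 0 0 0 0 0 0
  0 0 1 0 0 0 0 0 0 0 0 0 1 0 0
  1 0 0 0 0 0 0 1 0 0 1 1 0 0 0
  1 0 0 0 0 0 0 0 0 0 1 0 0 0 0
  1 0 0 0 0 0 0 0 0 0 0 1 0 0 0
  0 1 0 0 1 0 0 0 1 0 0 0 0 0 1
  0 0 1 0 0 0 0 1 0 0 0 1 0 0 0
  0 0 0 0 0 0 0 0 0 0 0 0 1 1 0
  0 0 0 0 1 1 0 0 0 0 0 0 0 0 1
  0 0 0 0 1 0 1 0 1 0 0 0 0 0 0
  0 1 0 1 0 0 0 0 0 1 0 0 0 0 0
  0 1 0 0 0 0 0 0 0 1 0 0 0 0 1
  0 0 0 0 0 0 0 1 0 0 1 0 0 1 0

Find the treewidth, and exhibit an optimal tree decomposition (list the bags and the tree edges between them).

Each bag holds 4 vertices, so the decomposition has width 3, which upper-bounds the treewidth. For the lower bound: the 4 vertex sets {3,9,12}, {13}, {1}, {2,7,8,14} are disjoint, each induces a connected subgraph, and every pair is joined by at least one edge of G. Contracting each set to a single vertex therefore yields K_{4} as a minor, and since treewidth is minor-monotone, tw(G) ≥ tw(K_{4}) = 3. Therefore the treewidth is 3.

Treewidth 3.
Bags: B1 = {3, 9, 12, 13}  B2 = {1, 3, 12, 13}  B3 = {1, 2, 3, 13}  B4 = {1, 2, 13, 14}  B5 = {1, 2, 7, 14}  B6 = {2, 7, 8, 14}  B7 = {7, 8, 10, 14}  B8 = {4, 7, 8, 10}  B9 = {4, 8, 10, 11}  B10 = {4, 5, 10, 11}  B11 = {0, 4, 5, 11}  B12 = {0, 5, 6, 11}
Tree: B1–B2, B2–B3, B3–B4, B4–B5, B5–B6, B6–B7, B7–B8, B8–B9, B9–B10, B10–B11, B11–B12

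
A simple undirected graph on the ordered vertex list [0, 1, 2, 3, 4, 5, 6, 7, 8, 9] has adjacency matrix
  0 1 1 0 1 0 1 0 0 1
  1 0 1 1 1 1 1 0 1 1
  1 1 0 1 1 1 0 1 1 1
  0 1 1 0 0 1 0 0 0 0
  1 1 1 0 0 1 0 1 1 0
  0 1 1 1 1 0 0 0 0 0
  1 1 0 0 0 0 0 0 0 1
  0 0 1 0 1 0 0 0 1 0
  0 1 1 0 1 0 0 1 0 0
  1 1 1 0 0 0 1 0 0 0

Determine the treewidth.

3

A width-3 tree decomposition is:
Bags: B1 = {0, 1, 2, 9}  B2 = {0, 1, 2, 4}  B3 = {1, 2, 4, 5}  B4 = {1, 2, 4, 8}  B5 = {2, 4, 7, 8}  B6 = {0, 1, 6, 9}  B7 = {1, 2, 3, 5}
Tree: B1–B2, B2–B3, B2–B4, B4–B5, B1–B6, B3–B7
Every bag has size at most 4, so the width is 4 − 1 = 3 and tw(G) ≤ 3. For the lower bound, the 4 vertices {0, 1, 2, 9} are pairwise adjacent, and any tree decomposition puts a clique entirely inside one bag — forcing width ≥ 3. Therefore the treewidth is 3.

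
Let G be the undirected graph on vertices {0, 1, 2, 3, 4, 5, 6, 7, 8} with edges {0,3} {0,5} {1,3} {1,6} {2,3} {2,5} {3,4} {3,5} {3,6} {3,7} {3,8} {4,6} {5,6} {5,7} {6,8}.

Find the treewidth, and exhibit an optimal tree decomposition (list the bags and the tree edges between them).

Treewidth 2.
One such decomposition:
Bags: B1 = {3, 5, 7}  B2 = {3, 5, 6}  B3 = {2, 3, 5}  B4 = {3, 6, 8}  B5 = {3, 4, 6}  B6 = {1, 3, 6}  B7 = {0, 3, 5}
Tree: B1–B2, B2–B3, B2–B4, B4–B5, B2–B6, B1–B7

Every bag has size at most 3, so the width is 3 − 1 = 2 and tw(G) ≤ 2. On the other hand G contains the 3-clique {3, 6, 8}. A clique must lie in a single bag of any decomposition, so no decomposition can have width below 2. Hence tw(G) = 2 exactly.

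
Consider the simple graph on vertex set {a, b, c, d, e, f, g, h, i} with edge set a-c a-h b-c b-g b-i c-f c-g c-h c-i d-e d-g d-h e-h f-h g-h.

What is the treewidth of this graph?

A width-2 tree decomposition is:
Bags: B1 = {c, f, h}  B2 = {c, g, h}  B3 = {a, c, h}  B4 = {d, g, h}  B5 = {b, c, g}  B6 = {b, c, i}  B7 = {d, e, h}
Tree: B1–B2, B2–B3, B2–B4, B2–B5, B5–B6, B4–B7
Each bag holds 3 vertices, so the decomposition has width 2, which upper-bounds the treewidth. For the lower bound, the 3 vertices {d, g, h} are pairwise adjacent, and any tree decomposition puts a clique entirely inside one bag — forcing width ≥ 2. Combining the bounds, tw(G) = 2.

2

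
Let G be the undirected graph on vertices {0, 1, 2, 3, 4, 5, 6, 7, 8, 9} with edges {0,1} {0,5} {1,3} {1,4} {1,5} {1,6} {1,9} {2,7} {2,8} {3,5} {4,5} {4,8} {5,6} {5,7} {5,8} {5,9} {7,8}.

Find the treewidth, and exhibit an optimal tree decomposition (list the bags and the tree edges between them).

The largest bag has 3 vertices, giving width 2; this decomposition certifies tw(G) ≤ 2. On the other hand G contains the 3-clique {2, 7, 8}. A clique must lie in a single bag of any decomposition, so no decomposition can have width below 2. Hence tw(G) = 2 exactly.

Treewidth 2.
One optimal decomposition is:
Bags: B1 = {1, 3, 5}  B2 = {1, 4, 5}  B3 = {1, 5, 6}  B4 = {0, 1, 5}  B5 = {1, 5, 9}  B6 = {4, 5, 8}  B7 = {5, 7, 8}  B8 = {2, 7, 8}
Tree: B1–B2, B2–B3, B3–B4, B4–B5, B2–B6, B6–B7, B7–B8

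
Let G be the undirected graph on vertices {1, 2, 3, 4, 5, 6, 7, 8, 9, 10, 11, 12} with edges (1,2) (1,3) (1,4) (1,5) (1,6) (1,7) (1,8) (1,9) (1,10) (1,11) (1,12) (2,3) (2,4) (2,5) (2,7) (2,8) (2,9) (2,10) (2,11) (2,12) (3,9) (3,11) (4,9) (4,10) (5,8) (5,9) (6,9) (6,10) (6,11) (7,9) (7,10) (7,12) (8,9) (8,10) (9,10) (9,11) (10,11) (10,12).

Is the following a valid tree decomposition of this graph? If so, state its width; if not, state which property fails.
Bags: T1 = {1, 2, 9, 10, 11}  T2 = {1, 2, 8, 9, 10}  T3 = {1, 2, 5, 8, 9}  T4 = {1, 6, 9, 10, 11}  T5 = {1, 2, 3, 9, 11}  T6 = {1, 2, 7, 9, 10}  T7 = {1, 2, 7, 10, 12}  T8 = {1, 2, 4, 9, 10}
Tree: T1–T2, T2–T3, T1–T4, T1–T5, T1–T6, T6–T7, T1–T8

Vertex coverage: the bags together contain {1, 2, 3, 4, 5, 6, 7, 8, 9, 10, 11, 12}, the full vertex set. Edge coverage: each edge of G has both endpoints in at least one bag. Running intersection: for every vertex, the bags containing it form a connected subtree. All three properties hold, so this is a valid tree decomposition of width max|bag| − 1 = 4, and hence tw(G) ≤ 4.

Yes; width 4.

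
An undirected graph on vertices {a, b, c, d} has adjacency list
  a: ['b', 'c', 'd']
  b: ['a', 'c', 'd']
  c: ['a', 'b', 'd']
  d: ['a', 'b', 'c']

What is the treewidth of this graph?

A width-3 tree decomposition is:
Bags: B1 = {a, b, c, d}
Tree: (single bag)
With just one bag of size 4, the width is 4 − 1 = 3, so tw(G) ≤ 3. On the other hand G contains the 4-clique {a, b, c, d}. A clique must lie in a single bag of any decomposition, so no decomposition can have width below 3. Therefore the treewidth is 3.

3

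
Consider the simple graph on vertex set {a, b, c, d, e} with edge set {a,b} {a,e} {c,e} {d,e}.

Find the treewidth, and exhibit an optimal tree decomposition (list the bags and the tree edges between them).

The largest bag has 2 vertices, giving width 1; this decomposition certifies tw(G) ≤ 1. Any graph with an edge has treewidth ≥ 1, and G has the edge b–a. Combining the bounds, tw(G) = 1.

Treewidth 1.
One optimal decomposition is:
Bags: B1 = {a, b}  B2 = {a, e}  B3 = {d, e}  B4 = {c, e}
Tree: B1–B2, B2–B3, B3–B4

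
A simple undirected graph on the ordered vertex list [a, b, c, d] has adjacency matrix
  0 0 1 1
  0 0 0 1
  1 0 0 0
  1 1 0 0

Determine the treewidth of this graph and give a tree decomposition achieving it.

Every bag has size at most 2, so the width is 2 − 1 = 1 and tw(G) ≤ 1. Since G has at least one edge (e.g. a–d), it is not an edgeless graph, so tw(G) ≥ 1. Hence tw(G) = 1 exactly.

Treewidth 1.
One such decomposition:
Bags: B1 = {a, d}  B2 = {b, d}  B3 = {a, c}
Tree: B1–B2, B1–B3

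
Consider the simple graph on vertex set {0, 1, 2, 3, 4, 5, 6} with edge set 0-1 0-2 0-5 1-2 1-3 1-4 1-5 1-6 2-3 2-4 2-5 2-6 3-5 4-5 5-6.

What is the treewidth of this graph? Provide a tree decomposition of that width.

Each bag holds 4 vertices, so the decomposition has width 3, which upper-bounds the treewidth. For the lower bound, the 4 vertices {0, 1, 2, 5} are pairwise adjacent, and any tree decomposition puts a clique entirely inside one bag — forcing width ≥ 3. Therefore the treewidth is 3.

Treewidth 3.
Bags: B1 = {0, 1, 2, 5}  B2 = {1, 2, 4, 5}  B3 = {1, 2, 5, 6}  B4 = {1, 2, 3, 5}
Tree: B1–B2, B1–B3, B3–B4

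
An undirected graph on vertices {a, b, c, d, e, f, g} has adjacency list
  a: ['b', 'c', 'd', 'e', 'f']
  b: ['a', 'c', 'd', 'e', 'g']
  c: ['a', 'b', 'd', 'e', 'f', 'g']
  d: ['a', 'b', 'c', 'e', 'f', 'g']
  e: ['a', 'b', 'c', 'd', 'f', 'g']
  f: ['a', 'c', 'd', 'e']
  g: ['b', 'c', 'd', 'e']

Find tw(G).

4

A width-4 tree decomposition is:
Bags: B1 = {a, b, c, d, e}  B2 = {a, c, d, e, f}  B3 = {b, c, d, e, g}
Tree: B1–B2, B1–B3
Each bag holds 5 vertices, so the decomposition has width 4, which upper-bounds the treewidth. Conversely, {a, c, d, e, f} is a clique of size 5, and the vertices of any clique must share a bag in every tree decomposition; so some bag has ≥ 5 vertices and tw(G) ≥ 4. The upper and lower bounds meet at 4, so that is the treewidth.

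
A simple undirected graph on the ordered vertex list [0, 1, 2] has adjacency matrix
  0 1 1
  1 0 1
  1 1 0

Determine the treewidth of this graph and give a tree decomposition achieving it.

A single bag containing all 3 vertices is trivially a valid decomposition of width 2. Conversely, {0, 1, 2} is a clique of size 3, and the vertices of any clique must share a bag in every tree decomposition; so some bag has ≥ 3 vertices and tw(G) ≥ 2. The upper and lower bounds meet at 2, so that is the treewidth.

Treewidth 2.
One such decomposition:
Bags: B1 = {0, 1, 2}
Tree: (single bag)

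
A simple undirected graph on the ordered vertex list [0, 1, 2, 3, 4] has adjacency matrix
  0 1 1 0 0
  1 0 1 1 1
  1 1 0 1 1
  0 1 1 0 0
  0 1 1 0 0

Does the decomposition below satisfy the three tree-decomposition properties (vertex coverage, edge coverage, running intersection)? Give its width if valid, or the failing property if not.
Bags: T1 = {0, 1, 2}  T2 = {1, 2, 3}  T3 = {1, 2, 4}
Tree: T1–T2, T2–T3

Checking the three conditions: (i) the bags cover all of {0, 1, 2, 3, 4}; (ii) for each edge, some bag contains both endpoints; (iii) the bags containing any fixed vertex form a subtree. All hold, so the decomposition is valid with width 3 − 1 = 2.

Yes; width 2.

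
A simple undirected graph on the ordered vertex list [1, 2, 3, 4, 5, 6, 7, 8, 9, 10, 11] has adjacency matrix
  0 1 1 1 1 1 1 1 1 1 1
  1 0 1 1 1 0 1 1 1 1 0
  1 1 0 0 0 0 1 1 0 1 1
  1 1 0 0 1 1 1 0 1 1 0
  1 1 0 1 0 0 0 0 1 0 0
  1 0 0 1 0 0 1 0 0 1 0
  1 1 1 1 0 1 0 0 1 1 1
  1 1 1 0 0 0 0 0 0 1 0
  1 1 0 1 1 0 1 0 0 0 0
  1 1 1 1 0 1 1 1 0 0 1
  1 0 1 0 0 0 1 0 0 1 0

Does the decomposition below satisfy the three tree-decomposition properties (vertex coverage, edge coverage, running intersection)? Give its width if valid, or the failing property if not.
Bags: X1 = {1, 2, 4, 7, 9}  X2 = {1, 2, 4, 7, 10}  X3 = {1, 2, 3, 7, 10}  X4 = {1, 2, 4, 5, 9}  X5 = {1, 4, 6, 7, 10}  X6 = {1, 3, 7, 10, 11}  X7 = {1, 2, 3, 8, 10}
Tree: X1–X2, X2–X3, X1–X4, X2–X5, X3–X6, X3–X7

Yes; width 4.

Every vertex of G appears in some bag (union = {1, 2, 3, 4, 5, 6, 7, 8, 9, 10, 11}); every edge is covered by a bag; and for each vertex v the set of bags containing v is connected in the bag tree. The decomposition is therefore valid. The largest bag has 5 vertices, so the width is 4.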